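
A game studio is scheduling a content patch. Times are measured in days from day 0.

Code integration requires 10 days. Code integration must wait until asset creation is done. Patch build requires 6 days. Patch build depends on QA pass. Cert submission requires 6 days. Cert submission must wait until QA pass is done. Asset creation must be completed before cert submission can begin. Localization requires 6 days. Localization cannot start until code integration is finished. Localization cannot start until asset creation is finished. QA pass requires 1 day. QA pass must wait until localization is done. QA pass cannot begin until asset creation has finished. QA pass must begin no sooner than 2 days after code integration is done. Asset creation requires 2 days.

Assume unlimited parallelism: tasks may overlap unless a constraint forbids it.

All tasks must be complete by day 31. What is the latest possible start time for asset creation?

Cert submission must finish by day 31; it takes 6 days, so it must start by 31 − 6 = day 25.
Patch build must finish by day 31; it takes 6 days, so it must start by 31 − 6 = day 25.
QA pass feeds cert submission (must start by day 25); patch build (must start by day 25). Taking the minimum, QA pass must finish by day 25 and start by 25 − 1 = day 24.
Localization must finish before QA pass (must start by day 24). With a 6-day duration, localization must start by 24 − 6 = day 18.
Code integration must finish in time for localization (must start by day 18); QA pass (must start by day 24, minus 2-day gap → day 22). The tightest is day 18, so code integration must start by 18 − 10 = day 8.
Asset creation feeds code integration (must start by day 8); localization (must start by day 18); QA pass (must start by day 24); cert submission (must start by day 25). Taking the minimum, asset creation must finish by day 8 and start by 8 − 2 = day 6.

6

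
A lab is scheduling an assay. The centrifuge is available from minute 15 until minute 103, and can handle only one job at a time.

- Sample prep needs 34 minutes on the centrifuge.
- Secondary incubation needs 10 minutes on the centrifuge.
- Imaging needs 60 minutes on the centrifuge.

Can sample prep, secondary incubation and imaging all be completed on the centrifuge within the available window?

No

The centrifuge window is 103 − 15 = 88 minutes.
Running back to back, the jobs need 34 + 10 + 60 = 104 minutes on the centrifuge.
Since 104 > 88, they cannot all fit.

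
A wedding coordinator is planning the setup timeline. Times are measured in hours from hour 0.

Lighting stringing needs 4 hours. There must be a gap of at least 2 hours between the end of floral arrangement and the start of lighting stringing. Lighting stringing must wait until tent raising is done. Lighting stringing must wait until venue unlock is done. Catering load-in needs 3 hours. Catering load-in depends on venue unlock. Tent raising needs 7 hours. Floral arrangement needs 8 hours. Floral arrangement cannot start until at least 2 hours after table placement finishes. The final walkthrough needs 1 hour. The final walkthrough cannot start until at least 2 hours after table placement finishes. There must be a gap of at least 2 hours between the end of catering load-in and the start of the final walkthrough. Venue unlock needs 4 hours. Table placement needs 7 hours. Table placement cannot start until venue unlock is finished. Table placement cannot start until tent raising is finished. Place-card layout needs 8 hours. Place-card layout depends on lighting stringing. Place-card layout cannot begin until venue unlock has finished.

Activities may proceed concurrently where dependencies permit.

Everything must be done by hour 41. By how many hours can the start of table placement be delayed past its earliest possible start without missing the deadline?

Nothing blocks tent raising, so it runs from hour 0 to hour 7.
Nothing blocks venue unlock, so it runs from hour 0 to hour 4.
Table placement cannot start until venue unlock (finishes hour 4); tent raising (finishes hour 7). The controlling bound is hour 7, so table placement finishes at 7 + 7 = hour 14.

Working backward from the deadline:
Nothing follows place-card layout; the deadline of hour 41 is its only limit. It must start by 41 − 8 = hour 33.
Lighting stringing feeds into place-card layout (must start by hour 33); so lighting stringing must finish by hour 33 and therefore start by hour 29.
Floral arrangement must finish before lighting stringing (must start by hour 29, minus 2-hour gap → hour 27). With an 8-hour duration, floral arrangement must start by 27 − 8 = hour 19.
The final walkthrough must finish by hour 41; it takes 1 hour, so it must start by 41 − 1 = hour 40.
Table placement feeds floral arrangement (must start by hour 19, minus 2-hour gap → hour 17); the final walkthrough (must start by hour 40, minus 2-hour gap → hour 38). Taking the minimum, table placement must finish by hour 17 and start by 17 − 7 = hour 10.
So table placement can start as early as hour 7 and as late as hour 10, giving 10 − 7 = 3 hours of slack.

3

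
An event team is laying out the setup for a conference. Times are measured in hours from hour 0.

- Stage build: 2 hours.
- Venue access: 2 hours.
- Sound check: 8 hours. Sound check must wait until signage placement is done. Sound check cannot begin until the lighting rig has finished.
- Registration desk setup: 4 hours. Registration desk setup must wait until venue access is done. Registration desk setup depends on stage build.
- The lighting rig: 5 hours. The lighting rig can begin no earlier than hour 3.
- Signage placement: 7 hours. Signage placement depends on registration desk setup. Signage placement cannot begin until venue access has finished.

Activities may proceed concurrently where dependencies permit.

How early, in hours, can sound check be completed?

21

After its own release at hour 3, the lighting rig can start at hour 3 and finishes at hour 8.
Nothing blocks stage build, so it runs from hour 0 to hour 2.
Venue access has no prerequisites, so it starts at hour 0 and finishes at hour 2.
For registration desk setup: venue access (finishes hour 2); stage build (finishes hour 2). Taking the maximum gives a start of hour 2, and it finishes at 2 + 4 = hour 6.
For signage placement: registration desk setup (finishes hour 6); venue access (finishes hour 2). Taking the maximum gives a start of hour 6, and it finishes at 6 + 7 = hour 13.
Sound check has to wait for signage placement (finishes hour 13); the lighting rig (finishes hour 8). The latest of these is hour 13, so sound check runs hour 13 to 13 + 8 = hour 21.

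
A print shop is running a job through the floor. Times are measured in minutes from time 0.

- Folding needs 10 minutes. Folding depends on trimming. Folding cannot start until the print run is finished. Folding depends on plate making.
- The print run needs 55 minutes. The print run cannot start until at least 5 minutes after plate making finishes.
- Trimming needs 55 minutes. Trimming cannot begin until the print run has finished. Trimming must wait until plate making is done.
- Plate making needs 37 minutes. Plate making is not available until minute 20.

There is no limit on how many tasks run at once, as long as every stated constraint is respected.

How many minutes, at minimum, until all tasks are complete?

182

Plate making cannot begin until its own release at minute 20. It runs from minute 20 to 20 + 37 = minute 57.
After plate making (finishes minute 57, plus 5-minute gap → minute 62), the print run can start at minute 62 and finishes at minute 117.
For trimming: the print run (finishes minute 117); plate making (finishes minute 57). Taking the maximum gives a start of minute 117, and it finishes at 117 + 55 = minute 172.
Folding has to wait for trimming (finishes minute 172); the print run (finishes minute 117); plate making (finishes minute 57). The latest of these is minute 172, so folding runs minute 172 to 172 + 10 = minute 182.
All tasks are finished once the last one completes. Finish times: Plate making at 57, The print run at 117, Trimming at 172, Folding at 182. The latest is minute 182.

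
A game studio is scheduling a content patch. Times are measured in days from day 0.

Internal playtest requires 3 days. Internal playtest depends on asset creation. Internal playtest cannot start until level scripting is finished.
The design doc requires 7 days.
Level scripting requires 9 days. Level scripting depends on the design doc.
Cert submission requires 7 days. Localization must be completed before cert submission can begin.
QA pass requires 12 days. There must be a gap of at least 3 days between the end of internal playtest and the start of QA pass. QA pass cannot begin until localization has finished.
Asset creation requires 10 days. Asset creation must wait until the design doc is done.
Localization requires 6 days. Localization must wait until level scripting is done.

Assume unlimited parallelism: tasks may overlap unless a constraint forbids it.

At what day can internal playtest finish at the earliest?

20

Nothing blocks the design doc, so it runs from day 0 to day 7.
Level scripting cannot begin until the design doc (finishes day 7). It runs from day 7 to 7 + 9 = day 16.
Asset creation cannot begin until the design doc (finishes day 7). It runs from day 7 to 7 + 10 = day 17.
For internal playtest: asset creation (finishes day 17); level scripting (finishes day 16). Taking the maximum gives a start of day 17, and it finishes at 17 + 3 = day 20.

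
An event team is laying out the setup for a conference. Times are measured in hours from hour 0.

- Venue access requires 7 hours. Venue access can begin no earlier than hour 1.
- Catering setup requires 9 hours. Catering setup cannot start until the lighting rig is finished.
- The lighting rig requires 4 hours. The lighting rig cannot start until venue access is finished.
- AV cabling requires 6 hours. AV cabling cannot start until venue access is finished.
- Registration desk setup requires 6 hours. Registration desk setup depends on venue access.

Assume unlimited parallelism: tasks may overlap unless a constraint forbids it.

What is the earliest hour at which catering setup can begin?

After its own release at hour 1, venue access can start at hour 1 and finishes at hour 8.
The lighting rig cannot begin until venue access (finishes hour 8). It runs from hour 8 to 8 + 4 = hour 12.
Catering setup waits on the lighting rig (finishes hour 12), so the earliest it can start is hour 12.

12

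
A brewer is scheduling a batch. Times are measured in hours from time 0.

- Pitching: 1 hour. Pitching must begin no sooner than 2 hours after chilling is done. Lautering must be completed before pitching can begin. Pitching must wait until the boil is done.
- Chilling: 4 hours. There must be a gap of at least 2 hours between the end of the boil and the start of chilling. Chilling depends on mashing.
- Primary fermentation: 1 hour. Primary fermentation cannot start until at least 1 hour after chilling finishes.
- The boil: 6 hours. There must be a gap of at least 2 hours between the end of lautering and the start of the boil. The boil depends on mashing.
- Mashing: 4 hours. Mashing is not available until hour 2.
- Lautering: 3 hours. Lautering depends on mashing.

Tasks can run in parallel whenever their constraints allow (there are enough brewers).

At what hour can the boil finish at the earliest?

After its own release at hour 2, mashing can start at hour 2 and finishes at hour 6.
After mashing (finishes hour 6), lautering can start at hour 6 and finishes at hour 9.
The boil has to wait for lautering (finishes hour 9, plus 2-hour gap → hour 11); mashing (finishes hour 6). The latest of these is hour 11, so the boil runs hour 11 to 11 + 6 = hour 17.

17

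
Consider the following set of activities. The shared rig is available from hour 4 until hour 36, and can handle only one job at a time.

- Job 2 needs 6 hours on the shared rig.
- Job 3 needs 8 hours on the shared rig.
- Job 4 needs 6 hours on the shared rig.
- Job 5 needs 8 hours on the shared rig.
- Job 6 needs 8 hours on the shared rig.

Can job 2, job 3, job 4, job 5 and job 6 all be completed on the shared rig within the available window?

No

The shared rig window is 36 − 4 = 32 hours.
Running back to back, the jobs need 6 + 8 + 6 + 8 + 8 = 36 hours on the shared rig.
Since 36 > 32, they cannot all fit.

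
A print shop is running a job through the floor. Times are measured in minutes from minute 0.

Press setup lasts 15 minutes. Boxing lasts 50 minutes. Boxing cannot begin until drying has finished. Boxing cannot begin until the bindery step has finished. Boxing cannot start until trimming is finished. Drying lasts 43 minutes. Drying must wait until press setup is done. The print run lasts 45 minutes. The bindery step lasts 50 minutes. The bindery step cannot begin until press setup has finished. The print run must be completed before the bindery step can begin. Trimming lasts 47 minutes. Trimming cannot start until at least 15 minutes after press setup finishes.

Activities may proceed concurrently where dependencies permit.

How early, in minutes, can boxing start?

The print run can start immediately at minute 0; it finishes at minute 45.
Press setup can start immediately at minute 0; it finishes at minute 15.
The bindery step needs all of press setup (finishes minute 15); the print run (finishes minute 45). That puts its earliest start at minute 45; it finishes at 45 + 50 = minute 95.
Trimming cannot begin until press setup (finishes minute 15, plus 15-minute gap → minute 30). It runs from minute 30 to 30 + 47 = minute 77.
After press setup (finishes minute 15), drying can start at minute 15 and finishes at minute 58.
Boxing waits on drying (finishes minute 58); the bindery step (finishes minute 95); trimming (finishes minute 77). The latest of these is minute 95, which is the earliest boxing can start.

95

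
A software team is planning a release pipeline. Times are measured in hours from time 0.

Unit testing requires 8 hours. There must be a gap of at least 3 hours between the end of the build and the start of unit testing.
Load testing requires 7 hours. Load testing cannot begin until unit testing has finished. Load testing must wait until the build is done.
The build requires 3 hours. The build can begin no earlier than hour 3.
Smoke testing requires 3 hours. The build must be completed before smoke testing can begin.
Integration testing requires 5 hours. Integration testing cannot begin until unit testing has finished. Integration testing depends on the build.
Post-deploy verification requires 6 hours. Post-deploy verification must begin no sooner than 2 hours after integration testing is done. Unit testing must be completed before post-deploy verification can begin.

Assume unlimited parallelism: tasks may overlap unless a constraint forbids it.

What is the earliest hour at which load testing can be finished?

24

The build cannot begin until its own release at hour 3. It runs from hour 3 to 3 + 3 = hour 6.
Unit testing waits on the build (finishes hour 6, plus 3-hour gap → hour 9), so it starts at hour 9 and finishes at 9 + 8 = hour 17.
For load testing: unit testing (finishes hour 17); the build (finishes hour 6). Taking the maximum gives a start of hour 17, and it finishes at 17 + 7 = hour 24.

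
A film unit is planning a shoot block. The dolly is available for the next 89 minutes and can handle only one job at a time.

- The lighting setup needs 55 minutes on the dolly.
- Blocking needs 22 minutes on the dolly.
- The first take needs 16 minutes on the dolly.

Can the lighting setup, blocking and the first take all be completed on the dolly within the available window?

No

Running back to back, the jobs need 55 + 22 + 16 = 93 minutes on the dolly.
Since 93 > 89, they cannot all fit.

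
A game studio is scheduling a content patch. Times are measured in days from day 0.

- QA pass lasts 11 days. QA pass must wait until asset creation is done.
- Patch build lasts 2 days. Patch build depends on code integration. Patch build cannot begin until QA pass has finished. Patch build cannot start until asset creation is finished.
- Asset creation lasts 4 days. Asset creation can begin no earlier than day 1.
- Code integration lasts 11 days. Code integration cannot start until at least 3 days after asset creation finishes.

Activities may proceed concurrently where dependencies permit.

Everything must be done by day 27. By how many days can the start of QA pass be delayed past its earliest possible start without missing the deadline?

After its own release at day 1, asset creation can start at day 1 and finishes at day 5.
QA pass waits on asset creation (finishes day 5), so it starts at day 5 and finishes at 5 + 11 = day 16.

Working backward from the deadline:
To finish by day 27, patch build (duration 2) must start no later than day 25.
QA pass has to be done before patch build (must start by day 25). That means finishing by day 25, i.e. starting by 25 − 11 = day 14.
So QA pass can start as early as day 5 and as late as day 14, giving 14 − 5 = 9 days of slack.

9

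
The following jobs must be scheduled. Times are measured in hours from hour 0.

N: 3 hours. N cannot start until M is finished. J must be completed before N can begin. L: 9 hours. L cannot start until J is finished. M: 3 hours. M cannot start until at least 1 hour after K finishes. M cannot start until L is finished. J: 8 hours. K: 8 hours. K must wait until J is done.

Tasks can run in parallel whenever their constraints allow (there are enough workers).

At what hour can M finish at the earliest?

J can start immediately at hour 0; it finishes at hour 8.
After J (finishes hour 8), L can start at hour 8 and finishes at hour 17.
After J (finishes hour 8), K can start at hour 8 and finishes at hour 16.
M has to wait for K (finishes hour 16, plus 1-hour gap → hour 17); L (finishes hour 17). The latest of these is hour 17, so M runs hour 17 to 17 + 3 = hour 20.

20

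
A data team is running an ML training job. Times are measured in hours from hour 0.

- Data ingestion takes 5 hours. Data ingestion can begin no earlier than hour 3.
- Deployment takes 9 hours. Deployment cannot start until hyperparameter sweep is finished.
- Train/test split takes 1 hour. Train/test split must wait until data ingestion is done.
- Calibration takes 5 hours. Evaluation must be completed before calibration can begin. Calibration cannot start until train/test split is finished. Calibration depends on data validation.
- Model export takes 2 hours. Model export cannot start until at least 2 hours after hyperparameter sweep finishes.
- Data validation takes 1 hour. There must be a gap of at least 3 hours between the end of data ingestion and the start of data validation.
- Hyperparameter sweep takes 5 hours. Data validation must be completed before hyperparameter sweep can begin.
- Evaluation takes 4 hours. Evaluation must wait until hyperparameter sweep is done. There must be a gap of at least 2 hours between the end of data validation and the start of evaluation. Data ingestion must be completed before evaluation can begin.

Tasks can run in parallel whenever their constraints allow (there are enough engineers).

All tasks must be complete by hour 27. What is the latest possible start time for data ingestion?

Calibration has no dependents, so it just needs to finish by hour 27. Starting by 27 − 5 = hour 22 achieves that.
Since calibration (must start by hour 22) depends on it, evaluation must finish by hour 22. Backing off its 4-hour duration gives a latest start of hour 18.
To finish by hour 27, model export (duration 2) must start no later than hour 25.
Deployment has no dependents, so it just needs to finish by hour 27. Starting by 27 − 9 = hour 18 achieves that.
Hyperparameter sweep has several dependents: evaluation (must start by hour 18); model export (must start by hour 25, minus 2-hour gap → hour 23); deployment (must start by hour 18). The earliest of those limits is hour 18, so hyperparameter sweep must start by 18 − 5 = hour 13.
Data validation has several dependents: hyperparameter sweep (must start by hour 13); evaluation (must start by hour 18, minus 2-hour gap → hour 16); calibration (must start by hour 22). The earliest of those limits is hour 13, so data validation must start by 13 − 1 = hour 12.
Since calibration (must start by hour 22) depends on it, train/test split must finish by hour 22. Backing off its 1-hour duration gives a latest start of hour 21.
Data ingestion feeds data validation (must start by hour 12, minus 3-hour gap → hour 9); train/test split (must start by hour 21); evaluation (must start by hour 18). Taking the minimum, data ingestion must finish by hour 9 and start by 9 − 5 = hour 4.

4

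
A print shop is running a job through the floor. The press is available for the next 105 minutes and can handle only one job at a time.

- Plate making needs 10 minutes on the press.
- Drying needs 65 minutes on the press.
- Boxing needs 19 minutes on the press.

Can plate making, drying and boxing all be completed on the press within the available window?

Yes

Running back to back, the jobs need 10 + 65 + 19 = 94 minutes on the press.
Since 94 ≤ 105, they fit within the window.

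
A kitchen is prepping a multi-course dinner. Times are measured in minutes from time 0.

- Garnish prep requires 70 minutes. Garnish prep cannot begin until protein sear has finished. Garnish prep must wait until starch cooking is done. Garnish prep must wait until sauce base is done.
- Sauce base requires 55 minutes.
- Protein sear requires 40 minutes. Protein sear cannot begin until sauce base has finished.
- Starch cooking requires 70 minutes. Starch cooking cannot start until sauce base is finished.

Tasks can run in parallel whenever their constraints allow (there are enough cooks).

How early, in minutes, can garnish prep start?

125

Sauce base can start immediately at minute 0; it finishes at minute 55.
Starch cooking cannot begin until sauce base (finishes minute 55). It runs from minute 55 to 55 + 70 = minute 125.
After sauce base (finishes minute 55), protein sear can start at minute 55 and finishes at minute 95.
Garnish prep waits on protein sear (finishes minute 95); starch cooking (finishes minute 125); sauce base (finishes minute 55). The latest of these is minute 125, which is the earliest garnish prep can start.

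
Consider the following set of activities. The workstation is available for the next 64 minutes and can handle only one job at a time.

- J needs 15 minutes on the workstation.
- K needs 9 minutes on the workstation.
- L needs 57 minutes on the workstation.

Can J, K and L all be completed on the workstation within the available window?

Running back to back, the jobs need 15 + 9 + 57 = 81 minutes on the workstation.
Since 81 > 64, they cannot all fit.

No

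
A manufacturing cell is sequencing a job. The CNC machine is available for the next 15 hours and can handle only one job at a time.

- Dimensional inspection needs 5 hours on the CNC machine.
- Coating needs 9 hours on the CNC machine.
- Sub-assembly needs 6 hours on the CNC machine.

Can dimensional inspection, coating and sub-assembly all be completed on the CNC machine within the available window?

Running back to back, the jobs need 5 + 9 + 6 = 20 hours on the CNC machine.
Since 20 > 15, they cannot all fit.

No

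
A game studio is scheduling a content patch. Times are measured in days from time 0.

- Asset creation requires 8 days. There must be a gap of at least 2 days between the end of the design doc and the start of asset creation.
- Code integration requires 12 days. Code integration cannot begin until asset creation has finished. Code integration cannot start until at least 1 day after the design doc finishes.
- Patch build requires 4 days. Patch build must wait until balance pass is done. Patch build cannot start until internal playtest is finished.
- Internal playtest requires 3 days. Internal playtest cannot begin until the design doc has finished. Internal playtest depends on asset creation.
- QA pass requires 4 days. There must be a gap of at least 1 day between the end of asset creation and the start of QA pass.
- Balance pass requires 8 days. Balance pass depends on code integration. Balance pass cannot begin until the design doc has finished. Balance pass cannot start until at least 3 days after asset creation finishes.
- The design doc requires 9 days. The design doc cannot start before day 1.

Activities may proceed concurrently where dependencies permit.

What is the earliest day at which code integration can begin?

The design doc waits on its own release at day 1, so it starts at day 1 and finishes at 1 + 9 = day 10.
After the design doc (finishes day 10, plus 2-day gap → day 12), asset creation can start at day 12 and finishes at day 20.
Code integration waits on asset creation (finishes day 20); the design doc (finishes day 10, plus 1-day gap → day 11). The latest of these is day 20, which is the earliest code integration can start.

20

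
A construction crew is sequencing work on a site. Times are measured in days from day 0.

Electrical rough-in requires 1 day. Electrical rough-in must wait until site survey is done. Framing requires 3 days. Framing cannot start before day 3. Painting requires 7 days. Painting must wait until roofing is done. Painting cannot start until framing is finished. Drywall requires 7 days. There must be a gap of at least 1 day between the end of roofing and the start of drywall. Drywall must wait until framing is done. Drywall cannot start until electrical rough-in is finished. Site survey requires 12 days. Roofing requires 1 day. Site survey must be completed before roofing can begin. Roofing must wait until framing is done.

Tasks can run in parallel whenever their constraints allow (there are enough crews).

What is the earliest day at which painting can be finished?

20

Framing waits on its own release at day 3, so it starts at day 3 and finishes at 3 + 3 = day 6.
Site survey can start immediately at day 0; it finishes at day 12.
Roofing has to wait for site survey (finishes day 12); framing (finishes day 6). The latest of these is day 12, so roofing runs day 12 to 12 + 1 = day 13.
Painting has to wait for roofing (finishes day 13); framing (finishes day 6). The latest of these is day 13, so painting runs day 13 to 13 + 7 = day 20.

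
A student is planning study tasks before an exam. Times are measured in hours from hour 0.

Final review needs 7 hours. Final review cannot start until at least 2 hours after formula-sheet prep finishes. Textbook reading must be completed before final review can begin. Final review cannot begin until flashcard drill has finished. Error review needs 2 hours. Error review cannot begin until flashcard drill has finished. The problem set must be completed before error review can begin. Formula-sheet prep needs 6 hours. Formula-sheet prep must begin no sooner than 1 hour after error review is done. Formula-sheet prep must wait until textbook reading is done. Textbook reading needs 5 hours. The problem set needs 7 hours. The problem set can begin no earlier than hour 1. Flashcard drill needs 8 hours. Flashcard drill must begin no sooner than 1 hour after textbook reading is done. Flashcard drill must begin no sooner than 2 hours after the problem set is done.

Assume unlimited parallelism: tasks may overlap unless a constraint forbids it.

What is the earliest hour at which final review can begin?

The problem set cannot begin until its own release at hour 1. It runs from hour 1 to 1 + 7 = hour 8.
Nothing blocks textbook reading, so it runs from hour 0 to hour 5.
Flashcard drill needs all of textbook reading (finishes hour 5, plus 1-hour gap → hour 6); the problem set (finishes hour 8, plus 2-hour gap → hour 10). That puts its earliest start at hour 10; it finishes at 10 + 8 = hour 18.
Error review has to wait for flashcard drill (finishes hour 18); the problem set (finishes hour 8). The latest of these is hour 18, so error review runs hour 18 to 18 + 2 = hour 20.
For formula-sheet prep: error review (finishes hour 20, plus 1-hour gap → hour 21); textbook reading (finishes hour 5). Taking the maximum gives a start of hour 21, and it finishes at 21 + 6 = hour 27.
Final review waits on formula-sheet prep (finishes hour 27, plus 2-hour gap → hour 29); textbook reading (finishes hour 5); flashcard drill (finishes hour 18). The latest of these is hour 29, which is the earliest final review can start.

29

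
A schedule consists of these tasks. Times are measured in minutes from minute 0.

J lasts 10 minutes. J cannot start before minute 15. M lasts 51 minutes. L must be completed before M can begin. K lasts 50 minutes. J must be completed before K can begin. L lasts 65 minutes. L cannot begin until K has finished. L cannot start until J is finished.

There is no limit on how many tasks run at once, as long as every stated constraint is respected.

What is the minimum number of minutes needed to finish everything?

191

After its own release at minute 15, J can start at minute 15 and finishes at minute 25.
After J (finishes minute 25), K can start at minute 25 and finishes at minute 75.
L has to wait for K (finishes minute 75); J (finishes minute 25). The latest of these is minute 75, so L runs minute 75 to 75 + 65 = minute 140.
M waits on L (finishes minute 140), so it starts at minute 140 and finishes at 140 + 51 = minute 191.
All tasks are finished once the last one completes. Finish times: J at 25, K at 75, L at 140, M at 191. The latest is minute 191.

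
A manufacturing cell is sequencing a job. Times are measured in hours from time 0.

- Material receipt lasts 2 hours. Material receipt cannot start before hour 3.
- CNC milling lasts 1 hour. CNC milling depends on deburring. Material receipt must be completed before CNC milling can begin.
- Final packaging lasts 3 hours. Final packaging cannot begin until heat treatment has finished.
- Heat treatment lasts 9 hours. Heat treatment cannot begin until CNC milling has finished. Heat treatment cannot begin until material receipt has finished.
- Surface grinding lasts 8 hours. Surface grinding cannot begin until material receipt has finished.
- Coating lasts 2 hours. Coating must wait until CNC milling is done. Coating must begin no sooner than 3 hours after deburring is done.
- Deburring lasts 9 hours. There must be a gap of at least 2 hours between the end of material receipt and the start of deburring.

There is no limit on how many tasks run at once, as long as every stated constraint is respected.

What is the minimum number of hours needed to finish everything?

29

Material receipt waits on its own release at hour 3, so it starts at hour 3 and finishes at 3 + 2 = hour 5.
Surface grinding waits on material receipt (finishes hour 5), so it starts at hour 5 and finishes at 5 + 8 = hour 13.
After material receipt (finishes hour 5, plus 2-hour gap → hour 7), deburring can start at hour 7 and finishes at hour 16.
For CNC milling: deburring (finishes hour 16); material receipt (finishes hour 5). Taking the maximum gives a start of hour 16, and it finishes at 16 + 1 = hour 17.
Coating needs all of CNC milling (finishes hour 17); deburring (finishes hour 16, plus 3-hour gap → hour 19). That puts its earliest start at hour 19; it finishes at 19 + 2 = hour 21.
For heat treatment: CNC milling (finishes hour 17); material receipt (finishes hour 5). Taking the maximum gives a start of hour 17, and it finishes at 17 + 9 = hour 26.
Final packaging waits on heat treatment (finishes hour 26), so it starts at hour 26 and finishes at 26 + 3 = hour 29.
All tasks are finished once the last one completes. Finish times: Material receipt at 5, Deburring at 16, CNC milling at 17, Heat treatment at 26, Surface grinding at 13, Coating at 21, Final packaging at 29. The latest is hour 29.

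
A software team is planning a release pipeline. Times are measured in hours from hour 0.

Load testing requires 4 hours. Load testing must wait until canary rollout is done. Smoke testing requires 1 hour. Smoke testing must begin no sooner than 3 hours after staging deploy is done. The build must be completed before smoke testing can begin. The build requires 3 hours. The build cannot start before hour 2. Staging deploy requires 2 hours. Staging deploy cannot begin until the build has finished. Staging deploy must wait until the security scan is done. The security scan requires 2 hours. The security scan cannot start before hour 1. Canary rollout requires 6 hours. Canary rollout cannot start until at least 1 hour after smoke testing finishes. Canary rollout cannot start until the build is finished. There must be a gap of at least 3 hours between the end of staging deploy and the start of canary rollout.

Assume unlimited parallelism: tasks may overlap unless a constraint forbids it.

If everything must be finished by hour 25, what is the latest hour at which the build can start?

5

Load testing has no dependents, so it just needs to finish by hour 25. Starting by 25 − 4 = hour 21 achieves that.
Canary rollout must finish before load testing (must start by hour 21). With a 6-hour duration, canary rollout must start by 21 − 6 = hour 15.
Since canary rollout (must start by hour 15, minus 1-hour gap → hour 14) depends on it, smoke testing must finish by hour 14. Backing off its 1-hour duration gives a latest start of hour 13.
For staging deploy: smoke testing (must start by hour 13, minus 3-hour gap → hour 10); canary rollout (must start by hour 15, minus 3-hour gap → hour 12). The most restrictive is hour 10; with a 2-hour duration, staging deploy must start by hour 8.
For the build: staging deploy (must start by hour 8); smoke testing (must start by hour 13); canary rollout (must start by hour 15). The most restrictive is hour 8; with a 3-hour duration, the build must start by hour 5.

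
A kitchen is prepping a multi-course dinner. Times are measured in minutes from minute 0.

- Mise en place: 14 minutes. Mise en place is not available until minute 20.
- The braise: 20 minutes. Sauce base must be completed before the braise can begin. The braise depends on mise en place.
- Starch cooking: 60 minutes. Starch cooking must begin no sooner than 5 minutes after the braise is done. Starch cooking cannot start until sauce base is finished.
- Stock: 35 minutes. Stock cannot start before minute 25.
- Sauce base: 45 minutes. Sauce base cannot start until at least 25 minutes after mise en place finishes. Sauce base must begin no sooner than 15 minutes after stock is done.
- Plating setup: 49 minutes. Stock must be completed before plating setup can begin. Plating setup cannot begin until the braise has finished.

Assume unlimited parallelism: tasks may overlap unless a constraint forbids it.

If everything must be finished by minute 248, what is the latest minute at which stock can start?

Nothing follows starch cooking; the deadline of minute 248 is its only limit. It must start by 248 − 60 = minute 188.
To finish by minute 248, plating setup (duration 49) must start no later than minute 199.
For the braise: starch cooking (must start by minute 188, minus 5-minute gap → minute 183); plating setup (must start by minute 199). The most restrictive is minute 183; with a 20-minute duration, the braise must start by minute 163.
For sauce base: the braise (must start by minute 163); starch cooking (must start by minute 188). The most restrictive is minute 163; with a 45-minute duration, sauce base must start by minute 118.
Stock feeds sauce base (must start by minute 118, minus 15-minute gap → minute 103); plating setup (must start by minute 199). Taking the minimum, stock must finish by minute 103 and start by 103 − 35 = minute 68.

68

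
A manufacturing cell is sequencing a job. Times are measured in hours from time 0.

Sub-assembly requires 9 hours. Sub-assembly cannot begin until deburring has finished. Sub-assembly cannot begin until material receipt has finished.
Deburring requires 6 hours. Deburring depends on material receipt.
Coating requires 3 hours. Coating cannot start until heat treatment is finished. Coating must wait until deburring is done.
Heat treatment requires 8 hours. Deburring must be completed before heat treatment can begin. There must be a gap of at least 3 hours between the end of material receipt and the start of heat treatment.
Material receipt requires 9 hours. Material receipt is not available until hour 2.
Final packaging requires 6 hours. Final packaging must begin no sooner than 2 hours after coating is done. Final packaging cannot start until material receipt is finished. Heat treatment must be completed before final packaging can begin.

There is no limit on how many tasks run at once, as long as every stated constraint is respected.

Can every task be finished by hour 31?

Material receipt cannot begin until its own release at hour 2. It runs from hour 2 to 2 + 9 = hour 11.
Deburring cannot begin until material receipt (finishes hour 11). It runs from hour 11 to 11 + 6 = hour 17.
Sub-assembly has to wait for deburring (finishes hour 17); material receipt (finishes hour 11). The latest of these is hour 17, so sub-assembly runs hour 17 to 17 + 9 = hour 26.
Heat treatment cannot start until deburring (finishes hour 17); material receipt (finishes hour 11, plus 3-hour gap → hour 14). The controlling bound is hour 17, so heat treatment finishes at 17 + 8 = hour 25.
Coating cannot start until heat treatment (finishes hour 25); deburring (finishes hour 17). The controlling bound is hour 25, so coating finishes at 25 + 3 = hour 28.
For final packaging: coating (finishes hour 28, plus 2-hour gap → hour 30); material receipt (finishes hour 11); heat treatment (finishes hour 25). Taking the maximum gives a start of hour 30, and it finishes at 30 + 6 = hour 36.
The earliest everything can be done is hour 36, which is after the deadline of 31, so it is not possible.

No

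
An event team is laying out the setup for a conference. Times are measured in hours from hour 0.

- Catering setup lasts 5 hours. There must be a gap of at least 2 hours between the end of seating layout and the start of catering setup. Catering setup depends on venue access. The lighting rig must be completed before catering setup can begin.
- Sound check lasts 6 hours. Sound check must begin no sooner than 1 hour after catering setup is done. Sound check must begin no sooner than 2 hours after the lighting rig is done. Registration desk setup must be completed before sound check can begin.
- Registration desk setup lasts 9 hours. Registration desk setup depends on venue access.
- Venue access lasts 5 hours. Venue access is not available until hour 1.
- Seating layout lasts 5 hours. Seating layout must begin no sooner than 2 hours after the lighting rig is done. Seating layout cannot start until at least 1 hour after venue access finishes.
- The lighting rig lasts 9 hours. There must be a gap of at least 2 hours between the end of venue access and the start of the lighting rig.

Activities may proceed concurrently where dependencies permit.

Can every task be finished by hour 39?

After its own release at hour 1, venue access can start at hour 1 and finishes at hour 6.
After venue access (finishes hour 6), registration desk setup can start at hour 6 and finishes at hour 15.
After venue access (finishes hour 6, plus 2-hour gap → hour 8), the lighting rig can start at hour 8 and finishes at hour 17.
For seating layout: the lighting rig (finishes hour 17, plus 2-hour gap → hour 19); venue access (finishes hour 6, plus 1-hour gap → hour 7). Taking the maximum gives a start of hour 19, and it finishes at 19 + 5 = hour 24.
Catering setup cannot start until seating layout (finishes hour 24, plus 2-hour gap → hour 26); venue access (finishes hour 6); the lighting rig (finishes hour 17). The controlling bound is hour 26, so catering setup finishes at 26 + 5 = hour 31.
For sound check: catering setup (finishes hour 31, plus 1-hour gap → hour 32); the lighting rig (finishes hour 17, plus 2-hour gap → hour 19); registration desk setup (finishes hour 15). Taking the maximum gives a start of hour 32, and it finishes at 32 + 6 = hour 38.
Every task is finished by hour 38, which is no later than the deadline of 39, so the schedule is feasible.

Yes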